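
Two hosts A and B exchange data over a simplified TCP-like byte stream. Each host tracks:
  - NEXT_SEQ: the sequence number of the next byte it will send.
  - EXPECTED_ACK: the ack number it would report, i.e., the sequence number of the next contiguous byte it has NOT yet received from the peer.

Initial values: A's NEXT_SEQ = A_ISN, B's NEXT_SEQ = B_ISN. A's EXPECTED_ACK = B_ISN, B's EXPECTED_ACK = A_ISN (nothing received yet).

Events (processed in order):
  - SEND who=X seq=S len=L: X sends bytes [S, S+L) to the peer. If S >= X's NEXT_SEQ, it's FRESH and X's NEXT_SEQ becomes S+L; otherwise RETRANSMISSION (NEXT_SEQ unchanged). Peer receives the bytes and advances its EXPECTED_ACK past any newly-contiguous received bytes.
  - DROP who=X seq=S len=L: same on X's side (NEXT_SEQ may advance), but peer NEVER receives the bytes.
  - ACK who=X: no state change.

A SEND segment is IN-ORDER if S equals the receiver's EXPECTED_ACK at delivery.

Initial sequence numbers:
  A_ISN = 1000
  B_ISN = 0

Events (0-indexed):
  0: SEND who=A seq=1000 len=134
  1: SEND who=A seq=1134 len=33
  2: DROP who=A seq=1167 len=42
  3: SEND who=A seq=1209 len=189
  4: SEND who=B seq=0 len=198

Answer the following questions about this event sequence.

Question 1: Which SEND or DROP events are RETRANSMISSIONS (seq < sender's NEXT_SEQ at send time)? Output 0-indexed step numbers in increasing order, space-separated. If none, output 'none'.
Answer: none

Derivation:
Step 0: SEND seq=1000 -> fresh
Step 1: SEND seq=1134 -> fresh
Step 2: DROP seq=1167 -> fresh
Step 3: SEND seq=1209 -> fresh
Step 4: SEND seq=0 -> fresh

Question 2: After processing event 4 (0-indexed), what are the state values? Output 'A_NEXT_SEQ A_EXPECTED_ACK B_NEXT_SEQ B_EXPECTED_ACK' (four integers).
After event 0: A_seq=1134 A_ack=0 B_seq=0 B_ack=1134
After event 1: A_seq=1167 A_ack=0 B_seq=0 B_ack=1167
After event 2: A_seq=1209 A_ack=0 B_seq=0 B_ack=1167
After event 3: A_seq=1398 A_ack=0 B_seq=0 B_ack=1167
After event 4: A_seq=1398 A_ack=198 B_seq=198 B_ack=1167

1398 198 198 1167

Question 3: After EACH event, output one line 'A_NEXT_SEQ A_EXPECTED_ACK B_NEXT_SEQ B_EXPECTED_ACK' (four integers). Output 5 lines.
1134 0 0 1134
1167 0 0 1167
1209 0 0 1167
1398 0 0 1167
1398 198 198 1167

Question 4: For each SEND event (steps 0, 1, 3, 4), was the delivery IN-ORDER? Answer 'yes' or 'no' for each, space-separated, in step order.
Answer: yes yes no yes

Derivation:
Step 0: SEND seq=1000 -> in-order
Step 1: SEND seq=1134 -> in-order
Step 3: SEND seq=1209 -> out-of-order
Step 4: SEND seq=0 -> in-order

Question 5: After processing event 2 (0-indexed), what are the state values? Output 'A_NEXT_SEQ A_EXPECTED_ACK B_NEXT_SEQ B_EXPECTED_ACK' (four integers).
After event 0: A_seq=1134 A_ack=0 B_seq=0 B_ack=1134
After event 1: A_seq=1167 A_ack=0 B_seq=0 B_ack=1167
After event 2: A_seq=1209 A_ack=0 B_seq=0 B_ack=1167

1209 0 0 1167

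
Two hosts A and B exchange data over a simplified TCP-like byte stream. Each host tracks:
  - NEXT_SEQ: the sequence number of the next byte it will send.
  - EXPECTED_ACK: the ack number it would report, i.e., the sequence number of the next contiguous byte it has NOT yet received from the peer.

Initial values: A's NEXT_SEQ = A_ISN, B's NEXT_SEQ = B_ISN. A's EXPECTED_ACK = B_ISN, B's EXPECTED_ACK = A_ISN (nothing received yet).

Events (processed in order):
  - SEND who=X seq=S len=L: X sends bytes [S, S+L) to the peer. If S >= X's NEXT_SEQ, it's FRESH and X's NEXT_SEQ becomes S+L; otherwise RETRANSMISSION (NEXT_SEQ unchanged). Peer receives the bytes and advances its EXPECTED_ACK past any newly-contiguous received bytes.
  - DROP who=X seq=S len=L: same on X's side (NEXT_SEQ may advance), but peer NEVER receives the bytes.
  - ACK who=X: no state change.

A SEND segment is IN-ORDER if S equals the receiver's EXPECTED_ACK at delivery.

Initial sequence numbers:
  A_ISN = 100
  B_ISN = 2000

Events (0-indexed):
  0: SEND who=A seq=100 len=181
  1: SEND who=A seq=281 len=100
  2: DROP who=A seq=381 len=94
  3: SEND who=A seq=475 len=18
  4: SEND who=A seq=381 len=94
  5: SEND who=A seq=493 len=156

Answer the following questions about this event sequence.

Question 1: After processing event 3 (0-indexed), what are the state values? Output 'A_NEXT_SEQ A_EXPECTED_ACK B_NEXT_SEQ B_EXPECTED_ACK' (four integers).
After event 0: A_seq=281 A_ack=2000 B_seq=2000 B_ack=281
After event 1: A_seq=381 A_ack=2000 B_seq=2000 B_ack=381
After event 2: A_seq=475 A_ack=2000 B_seq=2000 B_ack=381
After event 3: A_seq=493 A_ack=2000 B_seq=2000 B_ack=381

493 2000 2000 381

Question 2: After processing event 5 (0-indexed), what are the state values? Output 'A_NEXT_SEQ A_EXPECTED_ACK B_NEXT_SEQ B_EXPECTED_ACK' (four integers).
After event 0: A_seq=281 A_ack=2000 B_seq=2000 B_ack=281
After event 1: A_seq=381 A_ack=2000 B_seq=2000 B_ack=381
After event 2: A_seq=475 A_ack=2000 B_seq=2000 B_ack=381
After event 3: A_seq=493 A_ack=2000 B_seq=2000 B_ack=381
After event 4: A_seq=493 A_ack=2000 B_seq=2000 B_ack=493
After event 5: A_seq=649 A_ack=2000 B_seq=2000 B_ack=649

649 2000 2000 649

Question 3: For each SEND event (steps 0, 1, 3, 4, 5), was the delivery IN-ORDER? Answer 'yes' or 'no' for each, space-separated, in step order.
Step 0: SEND seq=100 -> in-order
Step 1: SEND seq=281 -> in-order
Step 3: SEND seq=475 -> out-of-order
Step 4: SEND seq=381 -> in-order
Step 5: SEND seq=493 -> in-order

Answer: yes yes no yes yes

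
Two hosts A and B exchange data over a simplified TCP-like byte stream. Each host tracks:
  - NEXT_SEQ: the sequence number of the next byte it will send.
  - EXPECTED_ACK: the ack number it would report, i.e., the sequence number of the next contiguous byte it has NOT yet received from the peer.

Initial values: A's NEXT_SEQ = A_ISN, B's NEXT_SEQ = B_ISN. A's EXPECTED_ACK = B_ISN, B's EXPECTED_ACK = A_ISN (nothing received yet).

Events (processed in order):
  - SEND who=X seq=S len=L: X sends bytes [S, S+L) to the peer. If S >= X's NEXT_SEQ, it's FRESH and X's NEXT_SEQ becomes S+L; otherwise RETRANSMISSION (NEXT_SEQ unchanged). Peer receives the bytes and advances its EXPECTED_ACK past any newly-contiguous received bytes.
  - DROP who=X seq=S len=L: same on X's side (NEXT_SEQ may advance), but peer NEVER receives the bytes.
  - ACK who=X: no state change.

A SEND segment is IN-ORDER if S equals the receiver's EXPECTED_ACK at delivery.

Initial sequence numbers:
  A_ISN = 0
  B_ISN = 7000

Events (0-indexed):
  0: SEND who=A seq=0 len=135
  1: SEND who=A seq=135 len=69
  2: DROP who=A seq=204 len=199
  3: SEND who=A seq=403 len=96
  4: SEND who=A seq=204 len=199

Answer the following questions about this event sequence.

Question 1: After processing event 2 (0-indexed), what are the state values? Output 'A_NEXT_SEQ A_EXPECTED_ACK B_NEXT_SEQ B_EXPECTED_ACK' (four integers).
After event 0: A_seq=135 A_ack=7000 B_seq=7000 B_ack=135
After event 1: A_seq=204 A_ack=7000 B_seq=7000 B_ack=204
After event 2: A_seq=403 A_ack=7000 B_seq=7000 B_ack=204

403 7000 7000 204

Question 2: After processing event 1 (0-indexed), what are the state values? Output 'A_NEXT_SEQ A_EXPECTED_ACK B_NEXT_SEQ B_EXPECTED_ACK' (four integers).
After event 0: A_seq=135 A_ack=7000 B_seq=7000 B_ack=135
After event 1: A_seq=204 A_ack=7000 B_seq=7000 B_ack=204

204 7000 7000 204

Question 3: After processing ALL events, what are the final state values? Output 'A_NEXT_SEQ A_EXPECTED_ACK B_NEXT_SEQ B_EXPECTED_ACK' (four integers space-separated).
After event 0: A_seq=135 A_ack=7000 B_seq=7000 B_ack=135
After event 1: A_seq=204 A_ack=7000 B_seq=7000 B_ack=204
After event 2: A_seq=403 A_ack=7000 B_seq=7000 B_ack=204
After event 3: A_seq=499 A_ack=7000 B_seq=7000 B_ack=204
After event 4: A_seq=499 A_ack=7000 B_seq=7000 B_ack=499

Answer: 499 7000 7000 499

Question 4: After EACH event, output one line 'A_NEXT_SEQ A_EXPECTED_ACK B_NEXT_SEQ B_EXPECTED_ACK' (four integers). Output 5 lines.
135 7000 7000 135
204 7000 7000 204
403 7000 7000 204
499 7000 7000 204
499 7000 7000 499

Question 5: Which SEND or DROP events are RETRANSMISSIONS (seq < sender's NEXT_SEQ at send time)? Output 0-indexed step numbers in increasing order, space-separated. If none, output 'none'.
Step 0: SEND seq=0 -> fresh
Step 1: SEND seq=135 -> fresh
Step 2: DROP seq=204 -> fresh
Step 3: SEND seq=403 -> fresh
Step 4: SEND seq=204 -> retransmit

Answer: 4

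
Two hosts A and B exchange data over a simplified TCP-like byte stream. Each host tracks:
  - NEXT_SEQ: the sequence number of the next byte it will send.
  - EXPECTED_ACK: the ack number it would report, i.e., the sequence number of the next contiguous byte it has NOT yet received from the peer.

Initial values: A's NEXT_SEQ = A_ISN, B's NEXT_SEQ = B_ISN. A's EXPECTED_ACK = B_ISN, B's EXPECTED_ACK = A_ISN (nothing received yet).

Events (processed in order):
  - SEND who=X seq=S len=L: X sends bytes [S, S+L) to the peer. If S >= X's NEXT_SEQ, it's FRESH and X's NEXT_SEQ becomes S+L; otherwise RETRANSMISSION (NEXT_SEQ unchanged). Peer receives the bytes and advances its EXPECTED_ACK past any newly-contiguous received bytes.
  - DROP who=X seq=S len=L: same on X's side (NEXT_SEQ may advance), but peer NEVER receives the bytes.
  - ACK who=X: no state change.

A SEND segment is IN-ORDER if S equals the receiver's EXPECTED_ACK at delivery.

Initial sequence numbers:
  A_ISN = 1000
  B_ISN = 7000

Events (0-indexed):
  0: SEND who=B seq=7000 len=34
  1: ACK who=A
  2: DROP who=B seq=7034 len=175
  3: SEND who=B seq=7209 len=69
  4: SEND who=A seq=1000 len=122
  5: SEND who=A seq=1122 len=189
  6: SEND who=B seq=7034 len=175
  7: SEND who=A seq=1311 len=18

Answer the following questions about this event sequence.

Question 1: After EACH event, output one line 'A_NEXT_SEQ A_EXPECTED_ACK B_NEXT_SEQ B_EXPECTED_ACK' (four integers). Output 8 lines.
1000 7034 7034 1000
1000 7034 7034 1000
1000 7034 7209 1000
1000 7034 7278 1000
1122 7034 7278 1122
1311 7034 7278 1311
1311 7278 7278 1311
1329 7278 7278 1329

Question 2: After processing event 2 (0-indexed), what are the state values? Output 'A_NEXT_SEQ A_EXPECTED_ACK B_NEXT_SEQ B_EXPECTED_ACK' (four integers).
After event 0: A_seq=1000 A_ack=7034 B_seq=7034 B_ack=1000
After event 1: A_seq=1000 A_ack=7034 B_seq=7034 B_ack=1000
After event 2: A_seq=1000 A_ack=7034 B_seq=7209 B_ack=1000

1000 7034 7209 1000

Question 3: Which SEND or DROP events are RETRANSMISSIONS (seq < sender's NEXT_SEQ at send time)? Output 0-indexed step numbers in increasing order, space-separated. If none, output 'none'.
Answer: 6

Derivation:
Step 0: SEND seq=7000 -> fresh
Step 2: DROP seq=7034 -> fresh
Step 3: SEND seq=7209 -> fresh
Step 4: SEND seq=1000 -> fresh
Step 5: SEND seq=1122 -> fresh
Step 6: SEND seq=7034 -> retransmit
Step 7: SEND seq=1311 -> fresh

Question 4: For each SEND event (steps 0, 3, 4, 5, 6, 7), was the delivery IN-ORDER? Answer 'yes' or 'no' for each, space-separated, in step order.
Step 0: SEND seq=7000 -> in-order
Step 3: SEND seq=7209 -> out-of-order
Step 4: SEND seq=1000 -> in-order
Step 5: SEND seq=1122 -> in-order
Step 6: SEND seq=7034 -> in-order
Step 7: SEND seq=1311 -> in-order

Answer: yes no yes yes yes yes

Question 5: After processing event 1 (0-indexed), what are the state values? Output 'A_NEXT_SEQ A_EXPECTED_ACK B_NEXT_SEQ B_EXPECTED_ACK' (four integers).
After event 0: A_seq=1000 A_ack=7034 B_seq=7034 B_ack=1000
After event 1: A_seq=1000 A_ack=7034 B_seq=7034 B_ack=1000

1000 7034 7034 1000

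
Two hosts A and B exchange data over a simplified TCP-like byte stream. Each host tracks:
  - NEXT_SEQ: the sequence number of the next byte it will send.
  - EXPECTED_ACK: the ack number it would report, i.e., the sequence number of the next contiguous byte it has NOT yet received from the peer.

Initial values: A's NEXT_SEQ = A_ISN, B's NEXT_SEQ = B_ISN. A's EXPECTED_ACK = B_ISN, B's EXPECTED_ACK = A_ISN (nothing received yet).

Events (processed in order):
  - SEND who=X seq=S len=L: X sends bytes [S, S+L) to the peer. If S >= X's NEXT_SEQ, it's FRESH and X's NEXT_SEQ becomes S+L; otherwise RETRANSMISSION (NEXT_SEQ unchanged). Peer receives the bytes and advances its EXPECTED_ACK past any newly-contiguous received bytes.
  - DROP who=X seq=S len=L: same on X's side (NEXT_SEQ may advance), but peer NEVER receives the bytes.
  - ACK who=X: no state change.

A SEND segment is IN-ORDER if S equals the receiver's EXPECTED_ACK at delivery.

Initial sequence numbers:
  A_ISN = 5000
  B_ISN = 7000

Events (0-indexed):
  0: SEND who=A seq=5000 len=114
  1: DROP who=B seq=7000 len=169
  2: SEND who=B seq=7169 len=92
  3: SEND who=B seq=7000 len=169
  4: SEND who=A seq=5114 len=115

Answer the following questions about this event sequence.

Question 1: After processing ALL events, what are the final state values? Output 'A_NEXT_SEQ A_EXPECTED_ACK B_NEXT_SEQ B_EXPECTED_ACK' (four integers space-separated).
After event 0: A_seq=5114 A_ack=7000 B_seq=7000 B_ack=5114
After event 1: A_seq=5114 A_ack=7000 B_seq=7169 B_ack=5114
After event 2: A_seq=5114 A_ack=7000 B_seq=7261 B_ack=5114
After event 3: A_seq=5114 A_ack=7261 B_seq=7261 B_ack=5114
After event 4: A_seq=5229 A_ack=7261 B_seq=7261 B_ack=5229

Answer: 5229 7261 7261 5229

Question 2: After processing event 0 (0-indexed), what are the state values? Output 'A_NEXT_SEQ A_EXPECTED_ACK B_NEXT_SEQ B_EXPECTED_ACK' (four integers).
After event 0: A_seq=5114 A_ack=7000 B_seq=7000 B_ack=5114

5114 7000 7000 5114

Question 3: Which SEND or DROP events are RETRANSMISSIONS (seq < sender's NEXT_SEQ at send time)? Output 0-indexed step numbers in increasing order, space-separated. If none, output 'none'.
Step 0: SEND seq=5000 -> fresh
Step 1: DROP seq=7000 -> fresh
Step 2: SEND seq=7169 -> fresh
Step 3: SEND seq=7000 -> retransmit
Step 4: SEND seq=5114 -> fresh

Answer: 3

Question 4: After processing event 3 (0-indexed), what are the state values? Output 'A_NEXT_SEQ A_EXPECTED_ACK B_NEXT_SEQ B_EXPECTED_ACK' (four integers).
After event 0: A_seq=5114 A_ack=7000 B_seq=7000 B_ack=5114
After event 1: A_seq=5114 A_ack=7000 B_seq=7169 B_ack=5114
After event 2: A_seq=5114 A_ack=7000 B_seq=7261 B_ack=5114
After event 3: A_seq=5114 A_ack=7261 B_seq=7261 B_ack=5114

5114 7261 7261 5114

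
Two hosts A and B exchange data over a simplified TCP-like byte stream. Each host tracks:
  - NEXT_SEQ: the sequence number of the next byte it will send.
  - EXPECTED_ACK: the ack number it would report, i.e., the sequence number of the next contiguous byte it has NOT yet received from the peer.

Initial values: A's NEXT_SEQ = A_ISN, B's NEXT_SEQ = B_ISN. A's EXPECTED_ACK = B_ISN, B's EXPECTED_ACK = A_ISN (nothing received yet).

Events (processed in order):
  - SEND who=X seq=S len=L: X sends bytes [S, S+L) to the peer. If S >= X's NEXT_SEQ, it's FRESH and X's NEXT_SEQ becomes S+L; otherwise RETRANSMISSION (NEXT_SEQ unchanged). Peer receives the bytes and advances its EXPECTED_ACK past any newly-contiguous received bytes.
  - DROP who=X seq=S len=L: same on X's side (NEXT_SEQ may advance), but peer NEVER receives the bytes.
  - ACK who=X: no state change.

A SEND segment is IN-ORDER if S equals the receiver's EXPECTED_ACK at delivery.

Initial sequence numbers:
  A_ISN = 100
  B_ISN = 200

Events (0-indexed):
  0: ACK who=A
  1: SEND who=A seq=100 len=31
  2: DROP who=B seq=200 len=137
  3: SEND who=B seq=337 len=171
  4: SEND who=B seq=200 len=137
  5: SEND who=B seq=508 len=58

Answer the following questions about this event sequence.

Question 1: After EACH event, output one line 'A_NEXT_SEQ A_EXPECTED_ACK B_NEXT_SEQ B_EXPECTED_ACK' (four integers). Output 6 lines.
100 200 200 100
131 200 200 131
131 200 337 131
131 200 508 131
131 508 508 131
131 566 566 131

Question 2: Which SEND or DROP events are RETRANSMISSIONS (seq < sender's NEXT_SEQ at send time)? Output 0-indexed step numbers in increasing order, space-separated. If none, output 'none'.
Step 1: SEND seq=100 -> fresh
Step 2: DROP seq=200 -> fresh
Step 3: SEND seq=337 -> fresh
Step 4: SEND seq=200 -> retransmit
Step 5: SEND seq=508 -> fresh

Answer: 4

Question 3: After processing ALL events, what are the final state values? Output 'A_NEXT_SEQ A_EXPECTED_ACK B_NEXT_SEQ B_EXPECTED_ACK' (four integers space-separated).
After event 0: A_seq=100 A_ack=200 B_seq=200 B_ack=100
After event 1: A_seq=131 A_ack=200 B_seq=200 B_ack=131
After event 2: A_seq=131 A_ack=200 B_seq=337 B_ack=131
After event 3: A_seq=131 A_ack=200 B_seq=508 B_ack=131
After event 4: A_seq=131 A_ack=508 B_seq=508 B_ack=131
After event 5: A_seq=131 A_ack=566 B_seq=566 B_ack=131

Answer: 131 566 566 131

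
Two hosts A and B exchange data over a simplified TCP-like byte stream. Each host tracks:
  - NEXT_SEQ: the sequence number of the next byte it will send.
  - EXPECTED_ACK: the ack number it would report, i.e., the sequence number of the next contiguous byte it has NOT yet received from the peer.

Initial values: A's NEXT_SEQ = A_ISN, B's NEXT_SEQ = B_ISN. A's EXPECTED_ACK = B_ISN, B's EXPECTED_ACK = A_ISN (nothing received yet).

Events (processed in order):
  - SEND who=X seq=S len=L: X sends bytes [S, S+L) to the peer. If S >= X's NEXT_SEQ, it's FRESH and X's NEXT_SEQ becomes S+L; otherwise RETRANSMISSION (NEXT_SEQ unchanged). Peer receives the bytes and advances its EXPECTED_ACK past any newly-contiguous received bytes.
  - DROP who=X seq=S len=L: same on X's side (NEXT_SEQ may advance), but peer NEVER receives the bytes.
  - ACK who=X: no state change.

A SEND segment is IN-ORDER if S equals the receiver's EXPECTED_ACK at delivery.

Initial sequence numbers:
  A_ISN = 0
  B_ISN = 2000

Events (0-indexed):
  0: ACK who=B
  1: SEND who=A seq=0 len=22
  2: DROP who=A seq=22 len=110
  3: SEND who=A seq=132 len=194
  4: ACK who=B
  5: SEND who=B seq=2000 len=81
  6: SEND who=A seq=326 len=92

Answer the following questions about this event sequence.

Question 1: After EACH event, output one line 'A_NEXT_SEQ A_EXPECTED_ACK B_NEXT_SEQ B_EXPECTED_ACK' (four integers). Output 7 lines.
0 2000 2000 0
22 2000 2000 22
132 2000 2000 22
326 2000 2000 22
326 2000 2000 22
326 2081 2081 22
418 2081 2081 22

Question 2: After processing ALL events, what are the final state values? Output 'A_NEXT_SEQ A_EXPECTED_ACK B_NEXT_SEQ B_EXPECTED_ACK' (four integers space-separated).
Answer: 418 2081 2081 22

Derivation:
After event 0: A_seq=0 A_ack=2000 B_seq=2000 B_ack=0
After event 1: A_seq=22 A_ack=2000 B_seq=2000 B_ack=22
After event 2: A_seq=132 A_ack=2000 B_seq=2000 B_ack=22
After event 3: A_seq=326 A_ack=2000 B_seq=2000 B_ack=22
After event 4: A_seq=326 A_ack=2000 B_seq=2000 B_ack=22
After event 5: A_seq=326 A_ack=2081 B_seq=2081 B_ack=22
After event 6: A_seq=418 A_ack=2081 B_seq=2081 B_ack=22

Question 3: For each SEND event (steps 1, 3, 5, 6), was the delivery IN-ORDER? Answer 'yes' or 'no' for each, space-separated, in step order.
Step 1: SEND seq=0 -> in-order
Step 3: SEND seq=132 -> out-of-order
Step 5: SEND seq=2000 -> in-order
Step 6: SEND seq=326 -> out-of-order

Answer: yes no yes no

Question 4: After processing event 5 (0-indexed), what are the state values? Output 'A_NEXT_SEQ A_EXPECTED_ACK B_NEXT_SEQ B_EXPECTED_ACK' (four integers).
After event 0: A_seq=0 A_ack=2000 B_seq=2000 B_ack=0
After event 1: A_seq=22 A_ack=2000 B_seq=2000 B_ack=22
After event 2: A_seq=132 A_ack=2000 B_seq=2000 B_ack=22
After event 3: A_seq=326 A_ack=2000 B_seq=2000 B_ack=22
After event 4: A_seq=326 A_ack=2000 B_seq=2000 B_ack=22
After event 5: A_seq=326 A_ack=2081 B_seq=2081 B_ack=22

326 2081 2081 22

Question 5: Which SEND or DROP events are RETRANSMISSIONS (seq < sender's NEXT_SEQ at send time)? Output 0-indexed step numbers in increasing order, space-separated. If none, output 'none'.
Step 1: SEND seq=0 -> fresh
Step 2: DROP seq=22 -> fresh
Step 3: SEND seq=132 -> fresh
Step 5: SEND seq=2000 -> fresh
Step 6: SEND seq=326 -> fresh

Answer: none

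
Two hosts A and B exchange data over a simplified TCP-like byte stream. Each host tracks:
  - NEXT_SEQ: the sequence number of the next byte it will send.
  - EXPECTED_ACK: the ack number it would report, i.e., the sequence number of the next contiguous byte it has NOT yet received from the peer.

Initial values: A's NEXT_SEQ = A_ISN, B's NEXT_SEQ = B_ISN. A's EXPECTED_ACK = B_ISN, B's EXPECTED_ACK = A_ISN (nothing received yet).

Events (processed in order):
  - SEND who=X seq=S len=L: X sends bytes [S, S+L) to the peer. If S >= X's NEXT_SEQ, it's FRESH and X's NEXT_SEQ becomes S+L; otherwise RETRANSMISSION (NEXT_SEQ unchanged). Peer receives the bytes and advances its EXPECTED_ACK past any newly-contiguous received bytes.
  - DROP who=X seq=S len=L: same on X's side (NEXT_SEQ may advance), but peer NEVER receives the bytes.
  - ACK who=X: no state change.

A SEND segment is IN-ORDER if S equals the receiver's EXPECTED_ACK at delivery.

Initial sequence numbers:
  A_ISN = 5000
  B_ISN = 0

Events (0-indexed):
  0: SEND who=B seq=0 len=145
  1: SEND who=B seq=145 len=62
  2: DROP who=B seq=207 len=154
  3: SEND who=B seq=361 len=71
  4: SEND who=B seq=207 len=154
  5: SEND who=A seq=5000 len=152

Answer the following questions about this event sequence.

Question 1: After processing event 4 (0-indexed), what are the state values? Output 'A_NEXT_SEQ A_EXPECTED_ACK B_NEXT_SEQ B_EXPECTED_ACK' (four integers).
After event 0: A_seq=5000 A_ack=145 B_seq=145 B_ack=5000
After event 1: A_seq=5000 A_ack=207 B_seq=207 B_ack=5000
After event 2: A_seq=5000 A_ack=207 B_seq=361 B_ack=5000
After event 3: A_seq=5000 A_ack=207 B_seq=432 B_ack=5000
After event 4: A_seq=5000 A_ack=432 B_seq=432 B_ack=5000

5000 432 432 5000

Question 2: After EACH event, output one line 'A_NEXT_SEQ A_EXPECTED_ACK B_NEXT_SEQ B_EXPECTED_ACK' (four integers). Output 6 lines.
5000 145 145 5000
5000 207 207 5000
5000 207 361 5000
5000 207 432 5000
5000 432 432 5000
5152 432 432 5152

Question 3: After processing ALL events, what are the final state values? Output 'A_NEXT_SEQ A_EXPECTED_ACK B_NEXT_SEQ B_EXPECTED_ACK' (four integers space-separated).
Answer: 5152 432 432 5152

Derivation:
After event 0: A_seq=5000 A_ack=145 B_seq=145 B_ack=5000
After event 1: A_seq=5000 A_ack=207 B_seq=207 B_ack=5000
After event 2: A_seq=5000 A_ack=207 B_seq=361 B_ack=5000
After event 3: A_seq=5000 A_ack=207 B_seq=432 B_ack=5000
After event 4: A_seq=5000 A_ack=432 B_seq=432 B_ack=5000
After event 5: A_seq=5152 A_ack=432 B_seq=432 B_ack=5152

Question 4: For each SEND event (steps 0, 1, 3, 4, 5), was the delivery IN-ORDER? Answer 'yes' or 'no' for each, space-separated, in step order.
Step 0: SEND seq=0 -> in-order
Step 1: SEND seq=145 -> in-order
Step 3: SEND seq=361 -> out-of-order
Step 4: SEND seq=207 -> in-order
Step 5: SEND seq=5000 -> in-order

Answer: yes yes no yes yes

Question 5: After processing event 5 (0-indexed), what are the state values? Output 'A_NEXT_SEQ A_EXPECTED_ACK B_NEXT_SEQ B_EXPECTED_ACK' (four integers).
After event 0: A_seq=5000 A_ack=145 B_seq=145 B_ack=5000
After event 1: A_seq=5000 A_ack=207 B_seq=207 B_ack=5000
After event 2: A_seq=5000 A_ack=207 B_seq=361 B_ack=5000
After event 3: A_seq=5000 A_ack=207 B_seq=432 B_ack=5000
After event 4: A_seq=5000 A_ack=432 B_seq=432 B_ack=5000
After event 5: A_seq=5152 A_ack=432 B_seq=432 B_ack=5152

5152 432 432 5152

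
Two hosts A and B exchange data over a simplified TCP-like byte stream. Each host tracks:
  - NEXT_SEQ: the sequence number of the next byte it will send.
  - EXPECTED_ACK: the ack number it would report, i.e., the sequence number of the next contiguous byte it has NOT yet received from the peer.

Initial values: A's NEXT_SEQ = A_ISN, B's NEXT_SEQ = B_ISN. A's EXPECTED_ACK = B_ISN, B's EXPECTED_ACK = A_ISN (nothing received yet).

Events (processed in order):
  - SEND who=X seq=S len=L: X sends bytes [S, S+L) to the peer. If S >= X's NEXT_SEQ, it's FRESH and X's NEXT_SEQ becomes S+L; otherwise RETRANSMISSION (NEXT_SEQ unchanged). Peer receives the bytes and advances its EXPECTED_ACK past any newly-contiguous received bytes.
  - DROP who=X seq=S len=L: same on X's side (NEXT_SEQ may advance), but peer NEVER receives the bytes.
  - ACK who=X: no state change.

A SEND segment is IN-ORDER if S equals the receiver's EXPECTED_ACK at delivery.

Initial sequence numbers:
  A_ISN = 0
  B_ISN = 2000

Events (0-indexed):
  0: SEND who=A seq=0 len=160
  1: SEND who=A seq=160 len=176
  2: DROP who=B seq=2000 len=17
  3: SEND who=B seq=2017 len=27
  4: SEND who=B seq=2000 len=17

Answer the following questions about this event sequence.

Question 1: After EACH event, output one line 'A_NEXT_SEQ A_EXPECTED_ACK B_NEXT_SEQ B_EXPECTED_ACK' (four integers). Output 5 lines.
160 2000 2000 160
336 2000 2000 336
336 2000 2017 336
336 2000 2044 336
336 2044 2044 336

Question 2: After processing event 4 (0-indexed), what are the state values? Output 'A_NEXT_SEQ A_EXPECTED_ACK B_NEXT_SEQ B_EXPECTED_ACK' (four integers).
After event 0: A_seq=160 A_ack=2000 B_seq=2000 B_ack=160
After event 1: A_seq=336 A_ack=2000 B_seq=2000 B_ack=336
After event 2: A_seq=336 A_ack=2000 B_seq=2017 B_ack=336
After event 3: A_seq=336 A_ack=2000 B_seq=2044 B_ack=336
After event 4: A_seq=336 A_ack=2044 B_seq=2044 B_ack=336

336 2044 2044 336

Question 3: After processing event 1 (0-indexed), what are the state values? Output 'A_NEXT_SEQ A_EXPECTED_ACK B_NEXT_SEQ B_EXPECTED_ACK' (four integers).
After event 0: A_seq=160 A_ack=2000 B_seq=2000 B_ack=160
After event 1: A_seq=336 A_ack=2000 B_seq=2000 B_ack=336

336 2000 2000 336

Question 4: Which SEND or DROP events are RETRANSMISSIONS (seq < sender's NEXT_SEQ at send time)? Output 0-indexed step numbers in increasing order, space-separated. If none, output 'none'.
Step 0: SEND seq=0 -> fresh
Step 1: SEND seq=160 -> fresh
Step 2: DROP seq=2000 -> fresh
Step 3: SEND seq=2017 -> fresh
Step 4: SEND seq=2000 -> retransmit

Answer: 4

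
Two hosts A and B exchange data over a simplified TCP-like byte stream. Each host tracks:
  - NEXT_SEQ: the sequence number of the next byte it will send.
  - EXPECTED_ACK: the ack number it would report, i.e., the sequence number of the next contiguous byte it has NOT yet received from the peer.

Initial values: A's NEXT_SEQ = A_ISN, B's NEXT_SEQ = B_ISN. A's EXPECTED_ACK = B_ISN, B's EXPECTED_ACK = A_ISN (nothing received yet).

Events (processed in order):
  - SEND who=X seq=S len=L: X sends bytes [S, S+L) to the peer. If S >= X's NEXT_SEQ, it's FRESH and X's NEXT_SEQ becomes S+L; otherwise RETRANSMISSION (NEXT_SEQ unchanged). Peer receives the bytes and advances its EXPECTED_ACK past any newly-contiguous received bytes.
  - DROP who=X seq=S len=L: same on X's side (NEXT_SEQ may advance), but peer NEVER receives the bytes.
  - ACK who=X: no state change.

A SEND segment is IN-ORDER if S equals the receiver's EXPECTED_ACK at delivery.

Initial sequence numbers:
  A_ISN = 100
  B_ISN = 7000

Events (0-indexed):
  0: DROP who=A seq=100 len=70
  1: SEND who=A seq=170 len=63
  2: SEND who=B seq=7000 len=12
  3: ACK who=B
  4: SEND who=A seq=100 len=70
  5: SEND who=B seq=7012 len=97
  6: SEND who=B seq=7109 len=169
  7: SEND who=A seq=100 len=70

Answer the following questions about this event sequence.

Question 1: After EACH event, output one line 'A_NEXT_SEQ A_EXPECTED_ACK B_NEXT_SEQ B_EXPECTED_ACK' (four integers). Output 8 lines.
170 7000 7000 100
233 7000 7000 100
233 7012 7012 100
233 7012 7012 100
233 7012 7012 233
233 7109 7109 233
233 7278 7278 233
233 7278 7278 233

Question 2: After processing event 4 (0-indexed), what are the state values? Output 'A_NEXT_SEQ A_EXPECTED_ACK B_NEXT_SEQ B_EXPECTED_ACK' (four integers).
After event 0: A_seq=170 A_ack=7000 B_seq=7000 B_ack=100
After event 1: A_seq=233 A_ack=7000 B_seq=7000 B_ack=100
After event 2: A_seq=233 A_ack=7012 B_seq=7012 B_ack=100
After event 3: A_seq=233 A_ack=7012 B_seq=7012 B_ack=100
After event 4: A_seq=233 A_ack=7012 B_seq=7012 B_ack=233

233 7012 7012 233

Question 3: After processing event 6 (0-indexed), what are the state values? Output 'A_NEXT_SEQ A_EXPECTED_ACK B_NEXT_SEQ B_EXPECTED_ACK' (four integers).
After event 0: A_seq=170 A_ack=7000 B_seq=7000 B_ack=100
After event 1: A_seq=233 A_ack=7000 B_seq=7000 B_ack=100
After event 2: A_seq=233 A_ack=7012 B_seq=7012 B_ack=100
After event 3: A_seq=233 A_ack=7012 B_seq=7012 B_ack=100
After event 4: A_seq=233 A_ack=7012 B_seq=7012 B_ack=233
After event 5: A_seq=233 A_ack=7109 B_seq=7109 B_ack=233
After event 6: A_seq=233 A_ack=7278 B_seq=7278 B_ack=233

233 7278 7278 233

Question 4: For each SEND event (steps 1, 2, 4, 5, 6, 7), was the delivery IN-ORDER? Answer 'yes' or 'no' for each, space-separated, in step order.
Answer: no yes yes yes yes no

Derivation:
Step 1: SEND seq=170 -> out-of-order
Step 2: SEND seq=7000 -> in-order
Step 4: SEND seq=100 -> in-order
Step 5: SEND seq=7012 -> in-order
Step 6: SEND seq=7109 -> in-order
Step 7: SEND seq=100 -> out-of-order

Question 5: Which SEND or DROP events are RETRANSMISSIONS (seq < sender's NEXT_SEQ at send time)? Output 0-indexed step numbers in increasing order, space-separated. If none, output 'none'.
Answer: 4 7

Derivation:
Step 0: DROP seq=100 -> fresh
Step 1: SEND seq=170 -> fresh
Step 2: SEND seq=7000 -> fresh
Step 4: SEND seq=100 -> retransmit
Step 5: SEND seq=7012 -> fresh
Step 6: SEND seq=7109 -> fresh
Step 7: SEND seq=100 -> retransmit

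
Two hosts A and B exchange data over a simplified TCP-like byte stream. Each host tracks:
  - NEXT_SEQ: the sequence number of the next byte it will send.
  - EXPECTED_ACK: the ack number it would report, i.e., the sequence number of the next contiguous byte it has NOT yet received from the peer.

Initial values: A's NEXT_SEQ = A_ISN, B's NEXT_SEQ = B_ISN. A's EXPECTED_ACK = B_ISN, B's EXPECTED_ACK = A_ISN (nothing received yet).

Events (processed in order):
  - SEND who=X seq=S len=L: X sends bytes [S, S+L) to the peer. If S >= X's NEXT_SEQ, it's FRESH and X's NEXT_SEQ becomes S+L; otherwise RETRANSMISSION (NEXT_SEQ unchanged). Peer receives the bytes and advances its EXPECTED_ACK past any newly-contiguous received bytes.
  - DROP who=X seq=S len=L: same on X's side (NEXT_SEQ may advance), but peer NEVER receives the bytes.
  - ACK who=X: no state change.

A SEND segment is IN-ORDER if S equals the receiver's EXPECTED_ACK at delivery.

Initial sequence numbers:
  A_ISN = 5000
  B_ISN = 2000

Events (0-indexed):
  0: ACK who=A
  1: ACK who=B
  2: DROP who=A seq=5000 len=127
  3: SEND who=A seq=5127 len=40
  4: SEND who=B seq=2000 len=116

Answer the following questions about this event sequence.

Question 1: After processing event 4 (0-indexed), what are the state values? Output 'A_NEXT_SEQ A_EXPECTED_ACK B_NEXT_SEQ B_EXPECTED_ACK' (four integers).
After event 0: A_seq=5000 A_ack=2000 B_seq=2000 B_ack=5000
After event 1: A_seq=5000 A_ack=2000 B_seq=2000 B_ack=5000
After event 2: A_seq=5127 A_ack=2000 B_seq=2000 B_ack=5000
After event 3: A_seq=5167 A_ack=2000 B_seq=2000 B_ack=5000
After event 4: A_seq=5167 A_ack=2116 B_seq=2116 B_ack=5000

5167 2116 2116 5000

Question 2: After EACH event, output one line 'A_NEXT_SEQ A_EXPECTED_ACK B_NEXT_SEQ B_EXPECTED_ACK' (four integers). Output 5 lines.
5000 2000 2000 5000
5000 2000 2000 5000
5127 2000 2000 5000
5167 2000 2000 5000
5167 2116 2116 5000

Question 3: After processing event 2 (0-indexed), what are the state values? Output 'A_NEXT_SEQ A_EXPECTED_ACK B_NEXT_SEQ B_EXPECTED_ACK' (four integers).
After event 0: A_seq=5000 A_ack=2000 B_seq=2000 B_ack=5000
After event 1: A_seq=5000 A_ack=2000 B_seq=2000 B_ack=5000
After event 2: A_seq=5127 A_ack=2000 B_seq=2000 B_ack=5000

5127 2000 2000 5000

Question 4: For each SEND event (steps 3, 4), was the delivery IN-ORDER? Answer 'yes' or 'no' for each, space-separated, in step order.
Step 3: SEND seq=5127 -> out-of-order
Step 4: SEND seq=2000 -> in-order

Answer: no yes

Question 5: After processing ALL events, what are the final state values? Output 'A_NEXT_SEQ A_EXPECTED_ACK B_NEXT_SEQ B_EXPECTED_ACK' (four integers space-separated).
After event 0: A_seq=5000 A_ack=2000 B_seq=2000 B_ack=5000
After event 1: A_seq=5000 A_ack=2000 B_seq=2000 B_ack=5000
After event 2: A_seq=5127 A_ack=2000 B_seq=2000 B_ack=5000
After event 3: A_seq=5167 A_ack=2000 B_seq=2000 B_ack=5000
After event 4: A_seq=5167 A_ack=2116 B_seq=2116 B_ack=5000

Answer: 5167 2116 2116 5000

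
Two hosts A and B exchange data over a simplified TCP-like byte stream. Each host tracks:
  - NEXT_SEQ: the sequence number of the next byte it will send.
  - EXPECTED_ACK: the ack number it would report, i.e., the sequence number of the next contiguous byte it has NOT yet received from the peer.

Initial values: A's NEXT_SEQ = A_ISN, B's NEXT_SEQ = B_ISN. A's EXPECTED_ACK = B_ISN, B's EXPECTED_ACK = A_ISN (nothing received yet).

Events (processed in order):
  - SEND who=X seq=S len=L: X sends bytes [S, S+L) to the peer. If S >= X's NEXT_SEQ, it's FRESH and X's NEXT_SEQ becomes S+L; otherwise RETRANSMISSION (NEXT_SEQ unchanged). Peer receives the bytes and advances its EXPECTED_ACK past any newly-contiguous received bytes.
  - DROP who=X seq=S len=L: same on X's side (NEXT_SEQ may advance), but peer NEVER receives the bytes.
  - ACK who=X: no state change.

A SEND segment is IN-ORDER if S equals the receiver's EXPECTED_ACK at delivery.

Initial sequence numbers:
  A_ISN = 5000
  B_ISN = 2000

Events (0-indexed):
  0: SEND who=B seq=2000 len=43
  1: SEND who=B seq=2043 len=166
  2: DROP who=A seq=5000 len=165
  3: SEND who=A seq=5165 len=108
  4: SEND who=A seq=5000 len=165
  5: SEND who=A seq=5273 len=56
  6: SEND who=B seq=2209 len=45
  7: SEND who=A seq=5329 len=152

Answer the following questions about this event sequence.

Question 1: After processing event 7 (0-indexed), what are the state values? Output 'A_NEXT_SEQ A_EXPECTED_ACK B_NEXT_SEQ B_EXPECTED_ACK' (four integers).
After event 0: A_seq=5000 A_ack=2043 B_seq=2043 B_ack=5000
After event 1: A_seq=5000 A_ack=2209 B_seq=2209 B_ack=5000
After event 2: A_seq=5165 A_ack=2209 B_seq=2209 B_ack=5000
After event 3: A_seq=5273 A_ack=2209 B_seq=2209 B_ack=5000
After event 4: A_seq=5273 A_ack=2209 B_seq=2209 B_ack=5273
After event 5: A_seq=5329 A_ack=2209 B_seq=2209 B_ack=5329
After event 6: A_seq=5329 A_ack=2254 B_seq=2254 B_ack=5329
After event 7: A_seq=5481 A_ack=2254 B_seq=2254 B_ack=5481

5481 2254 2254 5481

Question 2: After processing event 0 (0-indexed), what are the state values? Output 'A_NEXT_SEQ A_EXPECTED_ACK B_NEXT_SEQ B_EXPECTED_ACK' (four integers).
After event 0: A_seq=5000 A_ack=2043 B_seq=2043 B_ack=5000

5000 2043 2043 5000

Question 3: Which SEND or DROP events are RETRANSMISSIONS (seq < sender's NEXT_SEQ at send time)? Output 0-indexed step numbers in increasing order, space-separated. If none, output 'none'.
Answer: 4

Derivation:
Step 0: SEND seq=2000 -> fresh
Step 1: SEND seq=2043 -> fresh
Step 2: DROP seq=5000 -> fresh
Step 3: SEND seq=5165 -> fresh
Step 4: SEND seq=5000 -> retransmit
Step 5: SEND seq=5273 -> fresh
Step 6: SEND seq=2209 -> fresh
Step 7: SEND seq=5329 -> fresh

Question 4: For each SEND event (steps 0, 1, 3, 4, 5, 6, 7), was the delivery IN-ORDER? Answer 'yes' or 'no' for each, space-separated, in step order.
Step 0: SEND seq=2000 -> in-order
Step 1: SEND seq=2043 -> in-order
Step 3: SEND seq=5165 -> out-of-order
Step 4: SEND seq=5000 -> in-order
Step 5: SEND seq=5273 -> in-order
Step 6: SEND seq=2209 -> in-order
Step 7: SEND seq=5329 -> in-order

Answer: yes yes no yes yes yes yes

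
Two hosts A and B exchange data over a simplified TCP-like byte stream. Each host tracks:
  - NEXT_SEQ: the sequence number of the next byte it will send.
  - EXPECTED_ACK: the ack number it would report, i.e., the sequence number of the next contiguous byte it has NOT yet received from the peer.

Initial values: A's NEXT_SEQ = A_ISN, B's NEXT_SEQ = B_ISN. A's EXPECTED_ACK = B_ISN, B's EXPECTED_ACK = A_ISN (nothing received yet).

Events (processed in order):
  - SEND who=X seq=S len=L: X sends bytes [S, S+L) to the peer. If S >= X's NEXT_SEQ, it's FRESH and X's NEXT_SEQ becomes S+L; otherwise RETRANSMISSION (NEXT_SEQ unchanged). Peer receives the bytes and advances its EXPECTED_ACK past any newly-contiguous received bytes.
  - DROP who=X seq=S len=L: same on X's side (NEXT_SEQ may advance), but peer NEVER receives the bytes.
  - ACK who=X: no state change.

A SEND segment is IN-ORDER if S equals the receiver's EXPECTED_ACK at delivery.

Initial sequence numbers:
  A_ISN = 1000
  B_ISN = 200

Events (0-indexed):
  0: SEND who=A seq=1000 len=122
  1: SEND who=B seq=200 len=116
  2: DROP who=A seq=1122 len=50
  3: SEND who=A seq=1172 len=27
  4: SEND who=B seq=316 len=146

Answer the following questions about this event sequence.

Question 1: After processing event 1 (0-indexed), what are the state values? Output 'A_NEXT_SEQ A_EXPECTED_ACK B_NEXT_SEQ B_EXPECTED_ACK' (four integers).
After event 0: A_seq=1122 A_ack=200 B_seq=200 B_ack=1122
After event 1: A_seq=1122 A_ack=316 B_seq=316 B_ack=1122

1122 316 316 1122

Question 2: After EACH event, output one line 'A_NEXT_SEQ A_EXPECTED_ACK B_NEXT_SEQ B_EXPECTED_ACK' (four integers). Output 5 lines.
1122 200 200 1122
1122 316 316 1122
1172 316 316 1122
1199 316 316 1122
1199 462 462 1122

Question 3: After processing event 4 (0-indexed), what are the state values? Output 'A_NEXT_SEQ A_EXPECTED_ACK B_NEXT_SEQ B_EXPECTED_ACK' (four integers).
After event 0: A_seq=1122 A_ack=200 B_seq=200 B_ack=1122
After event 1: A_seq=1122 A_ack=316 B_seq=316 B_ack=1122
After event 2: A_seq=1172 A_ack=316 B_seq=316 B_ack=1122
After event 3: A_seq=1199 A_ack=316 B_seq=316 B_ack=1122
After event 4: A_seq=1199 A_ack=462 B_seq=462 B_ack=1122

1199 462 462 1122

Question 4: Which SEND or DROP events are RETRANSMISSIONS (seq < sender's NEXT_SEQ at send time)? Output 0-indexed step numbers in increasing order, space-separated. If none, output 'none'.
Step 0: SEND seq=1000 -> fresh
Step 1: SEND seq=200 -> fresh
Step 2: DROP seq=1122 -> fresh
Step 3: SEND seq=1172 -> fresh
Step 4: SEND seq=316 -> fresh

Answer: none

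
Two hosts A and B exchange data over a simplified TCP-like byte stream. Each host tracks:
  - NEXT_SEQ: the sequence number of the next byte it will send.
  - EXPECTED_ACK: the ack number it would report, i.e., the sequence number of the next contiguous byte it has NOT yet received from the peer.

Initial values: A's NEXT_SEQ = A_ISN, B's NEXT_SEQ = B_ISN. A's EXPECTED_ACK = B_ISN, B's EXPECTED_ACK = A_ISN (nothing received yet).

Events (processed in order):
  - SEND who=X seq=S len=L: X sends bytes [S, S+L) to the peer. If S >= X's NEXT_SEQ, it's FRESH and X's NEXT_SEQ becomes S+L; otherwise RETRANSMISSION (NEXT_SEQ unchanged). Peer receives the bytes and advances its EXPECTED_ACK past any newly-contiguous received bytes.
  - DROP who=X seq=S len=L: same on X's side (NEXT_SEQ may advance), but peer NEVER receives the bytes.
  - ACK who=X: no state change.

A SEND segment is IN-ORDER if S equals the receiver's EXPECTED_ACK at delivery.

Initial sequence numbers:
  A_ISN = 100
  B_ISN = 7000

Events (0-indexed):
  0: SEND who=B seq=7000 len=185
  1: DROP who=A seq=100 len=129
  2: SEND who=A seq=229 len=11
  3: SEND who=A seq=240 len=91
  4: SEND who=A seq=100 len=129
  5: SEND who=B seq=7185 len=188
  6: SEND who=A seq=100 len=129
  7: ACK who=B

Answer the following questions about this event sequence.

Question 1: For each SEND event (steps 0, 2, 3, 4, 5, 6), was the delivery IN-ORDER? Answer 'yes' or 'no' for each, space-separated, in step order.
Answer: yes no no yes yes no

Derivation:
Step 0: SEND seq=7000 -> in-order
Step 2: SEND seq=229 -> out-of-order
Step 3: SEND seq=240 -> out-of-order
Step 4: SEND seq=100 -> in-order
Step 5: SEND seq=7185 -> in-order
Step 6: SEND seq=100 -> out-of-order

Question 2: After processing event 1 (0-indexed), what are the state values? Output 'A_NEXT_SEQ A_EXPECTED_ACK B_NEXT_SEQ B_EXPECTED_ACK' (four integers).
After event 0: A_seq=100 A_ack=7185 B_seq=7185 B_ack=100
After event 1: A_seq=229 A_ack=7185 B_seq=7185 B_ack=100

229 7185 7185 100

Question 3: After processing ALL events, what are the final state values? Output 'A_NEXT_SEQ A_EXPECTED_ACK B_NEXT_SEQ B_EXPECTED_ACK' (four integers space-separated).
Answer: 331 7373 7373 331

Derivation:
After event 0: A_seq=100 A_ack=7185 B_seq=7185 B_ack=100
After event 1: A_seq=229 A_ack=7185 B_seq=7185 B_ack=100
After event 2: A_seq=240 A_ack=7185 B_seq=7185 B_ack=100
After event 3: A_seq=331 A_ack=7185 B_seq=7185 B_ack=100
After event 4: A_seq=331 A_ack=7185 B_seq=7185 B_ack=331
After event 5: A_seq=331 A_ack=7373 B_seq=7373 B_ack=331
After event 6: A_seq=331 A_ack=7373 B_seq=7373 B_ack=331
After event 7: A_seq=331 A_ack=7373 B_seq=7373 B_ack=331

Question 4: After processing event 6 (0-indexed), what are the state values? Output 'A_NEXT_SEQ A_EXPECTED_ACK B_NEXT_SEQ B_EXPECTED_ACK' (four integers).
After event 0: A_seq=100 A_ack=7185 B_seq=7185 B_ack=100
After event 1: A_seq=229 A_ack=7185 B_seq=7185 B_ack=100
After event 2: A_seq=240 A_ack=7185 B_seq=7185 B_ack=100
After event 3: A_seq=331 A_ack=7185 B_seq=7185 B_ack=100
After event 4: A_seq=331 A_ack=7185 B_seq=7185 B_ack=331
After event 5: A_seq=331 A_ack=7373 B_seq=7373 B_ack=331
After event 6: A_seq=331 A_ack=7373 B_seq=7373 B_ack=331

331 7373 7373 331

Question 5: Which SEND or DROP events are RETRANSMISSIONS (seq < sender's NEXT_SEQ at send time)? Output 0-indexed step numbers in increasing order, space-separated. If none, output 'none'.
Step 0: SEND seq=7000 -> fresh
Step 1: DROP seq=100 -> fresh
Step 2: SEND seq=229 -> fresh
Step 3: SEND seq=240 -> fresh
Step 4: SEND seq=100 -> retransmit
Step 5: SEND seq=7185 -> fresh
Step 6: SEND seq=100 -> retransmit

Answer: 4 6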